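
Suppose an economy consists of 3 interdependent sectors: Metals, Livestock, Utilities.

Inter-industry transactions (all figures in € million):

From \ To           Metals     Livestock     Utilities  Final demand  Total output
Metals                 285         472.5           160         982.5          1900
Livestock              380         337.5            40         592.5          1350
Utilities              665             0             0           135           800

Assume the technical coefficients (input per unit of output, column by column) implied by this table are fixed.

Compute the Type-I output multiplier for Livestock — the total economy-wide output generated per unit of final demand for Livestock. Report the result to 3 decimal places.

m_L = 2.461

Technical coefficients a_ij = z_ij / X_j:
  a_MM = 285/1900 = 0.15, a_LM = 380/1900 = 0.20, a_UM = 665/1900 = 0.35
  a_ML = 472.5/1350 = 0.35, a_LL = 337.5/1350 = 0.25, a_UL = 0/1350 = 0.00
  a_MU = 160/800 = 0.20, a_LU = 40/800 = 0.05, a_UU = 0/800 = 0.00
I − A =
  [   0.85    -0.35    -0.20]
  [  -0.20     0.75    -0.05]
  [  -0.35     0.00     1.00]
Cofactors of I−A, C_ij = (−1)^(i+j)·(minor ij) (rows/columns in the sector order above):
  C_11 = (0.75)(1.00) − (-0.05)(0.00) = 0.7500
  C_12 = −[(-0.20)(1.00) − (-0.05)(-0.35)] = 0.2175
  C_13 = (-0.20)(0.00) − (0.75)(-0.35) = 0.2625
  C_21 = −[(-0.35)(1.00) − (-0.20)(0.00)] = 0.3500
  C_22 = (0.85)(1.00) − (-0.20)(-0.35) = 0.7800
  C_23 = −[(0.85)(0.00) − (-0.35)(-0.35)] = 0.1225
  C_31 = (-0.35)(-0.05) − (-0.20)(0.75) = 0.1675
  C_32 = −[(0.85)(-0.05) − (-0.20)(-0.20)] = 0.0825
  C_33 = (0.85)(0.75) − (-0.35)(-0.20) = 0.5675
det(I−A) = Σ_j (I−A)_1j·C_1j = (0.85)(0.7500) + (-0.35)(0.2175) + (-0.20)(0.2625) = 0.508875
adj(I−A) = Cᵀ =
  [ 0.7500   0.3500   0.1675]
  [ 0.2175   0.7800   0.0825]
  [ 0.2625   0.1225   0.5675]
(I − A)⁻¹ = adj(I−A) / det(I−A) ≈
  [   1.4738     0.6878     0.3292]
  [   0.4274     1.5328     0.1621]
  [   0.5158     0.2407     1.1152]
The output multiplier for sector j is the column-j sum of the Leontief inverse (I − A)⁻¹ = adj(I−A) / det(I−A).
Column L of adj(I−A): (0.3500, 0.7800, 0.1225); det(I−A) = 0.508875.
m_L = (0.3500 + 0.7800 + 0.1225) / 0.508875 = 1.2525 / 0.508875 ≈ 2.461.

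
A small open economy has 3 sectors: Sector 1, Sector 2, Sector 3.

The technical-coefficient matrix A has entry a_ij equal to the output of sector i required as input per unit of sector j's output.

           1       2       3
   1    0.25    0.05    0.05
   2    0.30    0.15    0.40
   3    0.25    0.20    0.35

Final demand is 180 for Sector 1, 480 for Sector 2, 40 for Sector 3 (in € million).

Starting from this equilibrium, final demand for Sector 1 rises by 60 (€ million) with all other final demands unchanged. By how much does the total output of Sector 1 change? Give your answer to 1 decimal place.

I − A =
  [   0.75    -0.05    -0.05]
  [  -0.30     0.85    -0.40]
  [  -0.25    -0.20     0.65]
Cofactors of I−A, C_ij = (−1)^(i+j)·(minor ij) (rows/columns in the sector order above):
  C_11 = (0.85)(0.65) − (-0.40)(-0.20) = 0.4725
  C_12 = −[(-0.30)(0.65) − (-0.40)(-0.25)] = 0.2950
  C_13 = (-0.30)(-0.20) − (0.85)(-0.25) = 0.2725
  C_21 = −[(-0.05)(0.65) − (-0.05)(-0.20)] = 0.0425
  C_22 = (0.75)(0.65) − (-0.05)(-0.25) = 0.4750
  C_23 = −[(0.75)(-0.20) − (-0.05)(-0.25)] = 0.1625
  C_31 = (-0.05)(-0.40) − (-0.05)(0.85) = 0.0625
  C_32 = −[(0.75)(-0.40) − (-0.05)(-0.30)] = 0.3150
  C_33 = (0.75)(0.85) − (-0.05)(-0.30) = 0.6225
det(I−A) = Σ_j (I−A)_1j·C_1j = (0.75)(0.4725) + (-0.05)(0.2950) + (-0.05)(0.2725) = 0.3260
adj(I−A) = Cᵀ =
  [ 0.4725   0.0425   0.0625]
  [ 0.2950   0.4750   0.3150]
  [ 0.2725   0.1625   0.6225]
(I − A)⁻¹ = adj(I−A) / det(I−A) ≈
  [   1.4494     0.1304     0.1917]
  [   0.9049     1.4571     0.9663]
  [   0.8359     0.4985     1.9095]
Δx = (I − A)⁻¹ Δd with Δd having +60 in the Sector 1 component and 0 elsewhere.
So Δx_1 = L_11 · (+60), where L_11 = adj(I−A)_11 / det(I−A) = 0.4725 / 0.3260.
Δx_1 = 0.4725 × (+60) / 0.3260 = 28.35 / 0.3260 ≈ 87.0.

Δx_1 = 87.0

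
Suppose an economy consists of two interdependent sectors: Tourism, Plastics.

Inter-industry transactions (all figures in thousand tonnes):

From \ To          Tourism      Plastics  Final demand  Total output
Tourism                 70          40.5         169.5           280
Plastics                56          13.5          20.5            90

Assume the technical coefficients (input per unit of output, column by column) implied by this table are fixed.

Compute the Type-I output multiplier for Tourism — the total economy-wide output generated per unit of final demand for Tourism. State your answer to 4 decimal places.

m_T = 1.9178

Technical coefficients a_ij = z_ij / X_j:
  a_TT = 70/280 = 0.25, a_PT = 56/280 = 0.20
  a_TP = 40.5/90 = 0.45, a_PP = 13.5/90 = 0.15
I − A =
  [   0.75    -0.45]
  [  -0.20     0.85]
det(I−A) = (0.75)(0.85) − (-0.45)(-0.20) = 0.5475
adj(I−A) = [[0.85, 0.45], [0.20, 0.75]]
(I − A)⁻¹ = adj(I−A) / det(I−A) ≈
  [   1.55251     0.82192]
  [   0.36530     1.36986]
The output multiplier for sector j is the column-j sum of the Leontief inverse (I − A)⁻¹ = adj(I−A) / det(I−A).
Column T of adj(I−A): (0.85, 0.20); det(I−A) = 0.5475.
m_T = (0.85 + 0.20) / 0.5475 = 1.05 / 0.5475 ≈ 1.9178.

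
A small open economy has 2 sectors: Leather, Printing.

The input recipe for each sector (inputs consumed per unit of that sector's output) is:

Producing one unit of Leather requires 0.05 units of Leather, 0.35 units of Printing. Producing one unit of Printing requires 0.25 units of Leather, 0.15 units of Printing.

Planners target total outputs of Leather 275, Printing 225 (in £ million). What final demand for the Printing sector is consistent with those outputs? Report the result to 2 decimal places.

I − A =
  [   0.95    -0.25]
  [  -0.35     0.85]
d = (I − A) x:
  d_L = (+0.95)·275 + (-0.25)·225 = 205.00
  d_P = (-0.35)·275 + (+0.85)·225 = 95.00

d_P = 95.00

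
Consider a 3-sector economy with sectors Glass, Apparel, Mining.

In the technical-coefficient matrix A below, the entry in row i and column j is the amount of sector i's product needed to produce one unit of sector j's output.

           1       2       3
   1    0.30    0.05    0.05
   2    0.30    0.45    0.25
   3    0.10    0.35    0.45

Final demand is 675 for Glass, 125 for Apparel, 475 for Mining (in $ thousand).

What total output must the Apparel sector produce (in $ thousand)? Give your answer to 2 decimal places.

x_2 = 2000.00

I − A =
  [   0.70    -0.05    -0.05]
  [  -0.30     0.55    -0.25]
  [  -0.10    -0.35     0.55]
Cofactors of I−A, C_ij = (−1)^(i+j)·(minor ij) (rows/columns in the sector order above):
  C_11 = (0.55)(0.55) − (-0.25)(-0.35) = 0.2150
  C_12 = −[(-0.30)(0.55) − (-0.25)(-0.10)] = 0.1900
  C_13 = (-0.30)(-0.35) − (0.55)(-0.10) = 0.1600
  C_21 = −[(-0.05)(0.55) − (-0.05)(-0.35)] = 0.0450
  C_22 = (0.70)(0.55) − (-0.05)(-0.10) = 0.3800
  C_23 = −[(0.70)(-0.35) − (-0.05)(-0.10)] = 0.2500
  C_31 = (-0.05)(-0.25) − (-0.05)(0.55) = 0.0400
  C_32 = −[(0.70)(-0.25) − (-0.05)(-0.30)] = 0.1900
  C_33 = (0.70)(0.55) − (-0.05)(-0.30) = 0.3700
det(I−A) = Σ_j (I−A)_1j·C_1j = (0.70)(0.2150) + (-0.05)(0.1900) + (-0.05)(0.1600) = 0.1330
adj(I−A) = Cᵀ =
  [ 0.2150   0.0450   0.0400]
  [ 0.1900   0.3800   0.1900]
  [ 0.1600   0.2500   0.3700]
(I − A)⁻¹ = adj(I−A) / det(I−A) ≈
  [   1.6165     0.3383     0.3008]
  [   1.4286     2.8571     1.4286]
  [   1.2030     1.8797     2.7820]
x = (I − A)⁻¹ d = adj(I−A)·d / det(I−A), with det(I−A) = 0.1330:
  x_1 = (0.2150·675 + 0.0450·125 + 0.0400·475) / 0.1330 = 169.75 / 0.1330 ≈ 1276.32
  x_2 = (0.1900·675 + 0.3800·125 + 0.1900·475) / 0.1330 = 266.00 / 0.1330 = 2000.00
  x_3 = (0.1600·675 + 0.2500·125 + 0.3700·475) / 0.1330 = 315.00 / 0.1330 ≈ 2368.42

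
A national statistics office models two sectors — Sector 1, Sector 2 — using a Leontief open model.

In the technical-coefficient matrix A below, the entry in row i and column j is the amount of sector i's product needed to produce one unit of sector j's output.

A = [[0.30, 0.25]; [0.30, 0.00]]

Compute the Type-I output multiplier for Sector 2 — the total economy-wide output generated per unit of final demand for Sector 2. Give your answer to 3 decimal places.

I − A =
  [   0.70    -0.25]
  [  -0.30     1.00]
det(I−A) = (0.70)(1.00) − (-0.25)(-0.30) = 0.6250
adj(I−A) = [[1.00, 0.25], [0.30, 0.70]]
(I − A)⁻¹ = adj(I−A) / det(I−A) ≈
  [   1.6000     0.4000]
  [   0.4800     1.1200]
The output multiplier for sector j is the column-j sum of the Leontief inverse (I − A)⁻¹ = adj(I−A) / det(I−A).
Column 2 of adj(I−A): (0.25, 0.70); det(I−A) = 0.6250.
m_2 = (0.25 + 0.70) / 0.6250 = 0.95 / 0.6250 = 1.520.

m_2 = 1.520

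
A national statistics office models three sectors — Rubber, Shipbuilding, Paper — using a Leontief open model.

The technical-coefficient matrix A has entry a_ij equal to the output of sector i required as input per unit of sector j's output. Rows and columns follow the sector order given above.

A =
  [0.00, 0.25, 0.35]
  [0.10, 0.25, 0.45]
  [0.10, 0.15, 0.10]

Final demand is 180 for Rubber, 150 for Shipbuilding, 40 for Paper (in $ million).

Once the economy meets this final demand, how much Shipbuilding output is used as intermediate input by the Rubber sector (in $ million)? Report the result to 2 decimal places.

z_21 = 30.61

I − A =
  [   1.00    -0.25    -0.35]
  [  -0.10     0.75    -0.45]
  [  -0.10    -0.15     0.90]
Cofactors of I−A, C_ij = (−1)^(i+j)·(minor ij) (rows/columns in the sector order above):
  C_11 = (0.75)(0.90) − (-0.45)(-0.15) = 0.6075
  C_12 = −[(-0.10)(0.90) − (-0.45)(-0.10)] = 0.1350
  C_13 = (-0.10)(-0.15) − (0.75)(-0.10) = 0.0900
  C_21 = −[(-0.25)(0.90) − (-0.35)(-0.15)] = 0.2775
  C_22 = (1.00)(0.90) − (-0.35)(-0.10) = 0.8650
  C_23 = −[(1.00)(-0.15) − (-0.25)(-0.10)] = 0.1750
  C_31 = (-0.25)(-0.45) − (-0.35)(0.75) = 0.3750
  C_32 = −[(1.00)(-0.45) − (-0.35)(-0.10)] = 0.4850
  C_33 = (1.00)(0.75) − (-0.25)(-0.10) = 0.7250
det(I−A) = Σ_j (I−A)_1j·C_1j = (1.00)(0.6075) + (-0.25)(0.1350) + (-0.35)(0.0900) = 0.54225
adj(I−A) = Cᵀ =
  [ 0.6075   0.2775   0.3750]
  [ 0.1350   0.8650   0.4850]
  [ 0.0900   0.1750   0.7250]
(I − A)⁻¹ = adj(I−A) / det(I−A) ≈
  [   1.1203     0.5118     0.6916]
  [   0.2490     1.5952     0.8944]
  [   0.1660     0.3227     1.3370]
First solve x = (I − A)⁻¹ d = adj(I−A)·d / det(I−A); in particular x_1 = (0.6075·180 + 0.2775·150 + 0.3750·40) / 0.54225 = 165.975 / 0.54225 ≈ 306.0858.
Intermediate flow from 2 to 1: z_21 = a_21 · x_1 = 0.10 × 165.975 / 0.54225 = 16.5975 / 0.54225 ≈ 30.61.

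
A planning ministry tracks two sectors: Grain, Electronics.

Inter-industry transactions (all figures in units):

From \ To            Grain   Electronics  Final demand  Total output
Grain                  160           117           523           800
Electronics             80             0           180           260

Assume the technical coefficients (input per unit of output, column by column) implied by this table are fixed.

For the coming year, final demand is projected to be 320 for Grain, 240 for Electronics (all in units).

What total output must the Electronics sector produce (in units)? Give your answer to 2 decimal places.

x_2 = 296.69

Technical coefficients a_ij = z_ij / X_j:
  a_11 = 160/800 = 0.20, a_21 = 80/800 = 0.10
  a_12 = 117/260 = 0.45, a_22 = 0/260 = 0.00
I − A =
  [   0.80    -0.45]
  [  -0.10     1.00]
det(I−A) = (0.80)(1.00) − (-0.45)(-0.10) = 0.7550
adj(I−A) = [[1.00, 0.45], [0.10, 0.80]]
(I − A)⁻¹ = adj(I−A) / det(I−A) ≈
  [   1.3245     0.5960]
  [   0.1325     1.0596]
x = (I − A)⁻¹ d = adj(I−A)·d / det(I−A), with det(I−A) = 0.7550:
  x_1 = (1.00·320 + 0.45·240) / 0.7550 = 428.00 / 0.7550 ≈ 566.89
  x_2 = (0.10·320 + 0.80·240) / 0.7550 = 224.00 / 0.7550 ≈ 296.69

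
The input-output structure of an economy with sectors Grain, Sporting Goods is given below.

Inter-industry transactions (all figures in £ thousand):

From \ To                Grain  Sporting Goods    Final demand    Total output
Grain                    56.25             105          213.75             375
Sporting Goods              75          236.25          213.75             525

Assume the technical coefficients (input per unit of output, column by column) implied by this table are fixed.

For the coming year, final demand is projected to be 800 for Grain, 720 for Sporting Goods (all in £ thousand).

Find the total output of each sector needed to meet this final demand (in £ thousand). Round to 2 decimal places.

x_1 = 1366.08, x_2 = 1805.85

Technical coefficients a_ij = z_ij / X_j:
  a_11 = 56.25/375 = 0.15, a_21 = 75/375 = 0.20
  a_12 = 105/525 = 0.20, a_22 = 236.25/525 = 0.45
I − A =
  [   0.85    -0.20]
  [  -0.20     0.55]
det(I−A) = (0.85)(0.55) − (-0.20)(-0.20) = 0.4275
adj(I−A) = [[0.55, 0.20], [0.20, 0.85]]
(I − A)⁻¹ = adj(I−A) / det(I−A) ≈
  [   1.2865     0.4678]
  [   0.4678     1.9883]
x = (I − A)⁻¹ d = adj(I−A)·d / det(I−A), with det(I−A) = 0.4275:
  x_1 = (0.55·800 + 0.20·720) / 0.4275 = 584.00 / 0.4275 ≈ 1366.08
  x_2 = (0.20·800 + 0.85·720) / 0.4275 = 772.00 / 0.4275 ≈ 1805.85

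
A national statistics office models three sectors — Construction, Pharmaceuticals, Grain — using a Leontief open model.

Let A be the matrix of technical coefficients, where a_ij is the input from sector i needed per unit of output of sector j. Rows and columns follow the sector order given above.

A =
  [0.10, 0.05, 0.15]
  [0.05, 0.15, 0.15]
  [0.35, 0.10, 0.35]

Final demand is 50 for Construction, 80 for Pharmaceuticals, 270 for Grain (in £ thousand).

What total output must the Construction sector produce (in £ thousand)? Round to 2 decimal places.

x_C = 154.62

I − A =
  [   0.90    -0.05    -0.15]
  [  -0.05     0.85    -0.15]
  [  -0.35    -0.10     0.65]
Cofactors of I−A, C_ij = (−1)^(i+j)·(minor ij) (rows/columns in the sector order above):
  C_11 = (0.85)(0.65) − (-0.15)(-0.10) = 0.5375
  C_12 = −[(-0.05)(0.65) − (-0.15)(-0.35)] = 0.0850
  C_13 = (-0.05)(-0.10) − (0.85)(-0.35) = 0.3025
  C_21 = −[(-0.05)(0.65) − (-0.15)(-0.10)] = 0.0475
  C_22 = (0.90)(0.65) − (-0.15)(-0.35) = 0.5325
  C_23 = −[(0.90)(-0.10) − (-0.05)(-0.35)] = 0.1075
  C_31 = (-0.05)(-0.15) − (-0.15)(0.85) = 0.1350
  C_32 = −[(0.90)(-0.15) − (-0.15)(-0.05)] = 0.1425
  C_33 = (0.90)(0.85) − (-0.05)(-0.05) = 0.7625
det(I−A) = Σ_j (I−A)_1j·C_1j = (0.90)(0.5375) + (-0.05)(0.0850) + (-0.15)(0.3025) = 0.434125
adj(I−A) = Cᵀ =
  [ 0.5375   0.0475   0.1350]
  [ 0.0850   0.5325   0.1425]
  [ 0.3025   0.1075   0.7625]
(I − A)⁻¹ = adj(I−A) / det(I−A) ≈
  [   1.2381     0.1094     0.3110]
  [   0.1958     1.2266     0.3282]
  [   0.6968     0.2476     1.7564]
x = (I − A)⁻¹ d = adj(I−A)·d / det(I−A), with det(I−A) = 0.434125:
  x_C = (0.5375·50 + 0.0475·80 + 0.1350·270) / 0.434125 = 67.125 / 0.434125 ≈ 154.62
  x_P = (0.0850·50 + 0.5325·80 + 0.1425·270) / 0.434125 = 85.325 / 0.434125 ≈ 196.54
  x_G = (0.3025·50 + 0.1075·80 + 0.7625·270) / 0.434125 = 229.60 / 0.434125 ≈ 528.88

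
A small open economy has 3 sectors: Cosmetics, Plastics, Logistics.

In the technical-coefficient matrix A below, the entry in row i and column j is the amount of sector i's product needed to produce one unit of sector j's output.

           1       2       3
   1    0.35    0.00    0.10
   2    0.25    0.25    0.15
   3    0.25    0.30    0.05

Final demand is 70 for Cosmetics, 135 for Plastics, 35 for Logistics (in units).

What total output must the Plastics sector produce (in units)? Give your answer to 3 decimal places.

x_2 = 253.971

I − A =
  [   0.65     0.00    -0.10]
  [  -0.25     0.75    -0.15]
  [  -0.25    -0.30     0.95]
Cofactors of I−A, C_ij = (−1)^(i+j)·(minor ij) (rows/columns in the sector order above):
  C_11 = (0.75)(0.95) − (-0.15)(-0.30) = 0.6675
  C_12 = −[(-0.25)(0.95) − (-0.15)(-0.25)] = 0.2750
  C_13 = (-0.25)(-0.30) − (0.75)(-0.25) = 0.2625
  C_21 = −[(0.00)(0.95) − (-0.10)(-0.30)] = 0.0300
  C_22 = (0.65)(0.95) − (-0.10)(-0.25) = 0.5925
  C_23 = −[(0.65)(-0.30) − (0.00)(-0.25)] = 0.1950
  C_31 = (0.00)(-0.15) − (-0.10)(0.75) = 0.0750
  C_32 = −[(0.65)(-0.15) − (-0.10)(-0.25)] = 0.1225
  C_33 = (0.65)(0.75) − (0.00)(-0.25) = 0.4875
det(I−A) = Σ_j (I−A)_1j·C_1j = (0.65)(0.6675) + (0.00)(0.2750) + (-0.10)(0.2625) = 0.407625
adj(I−A) = Cᵀ =
  [ 0.6675   0.0300   0.0750]
  [ 0.2750   0.5925   0.1225]
  [ 0.2625   0.1950   0.4875]
(I − A)⁻¹ = adj(I−A) / det(I−A) ≈
  [   1.6375     0.0736     0.1840]
  [   0.6746     1.4535     0.3005]
  [   0.6440     0.4784     1.1960]
x = (I − A)⁻¹ d = adj(I−A)·d / det(I−A), with det(I−A) = 0.407625:
  x_1 = (0.6675·70 + 0.0300·135 + 0.0750·35) / 0.407625 = 53.40 / 0.407625 ≈ 131.003
  x_2 = (0.2750·70 + 0.5925·135 + 0.1225·35) / 0.407625 = 103.525 / 0.407625 ≈ 253.971
  x_3 = (0.2625·70 + 0.1950·135 + 0.4875·35) / 0.407625 = 61.7625 / 0.407625 ≈ 151.518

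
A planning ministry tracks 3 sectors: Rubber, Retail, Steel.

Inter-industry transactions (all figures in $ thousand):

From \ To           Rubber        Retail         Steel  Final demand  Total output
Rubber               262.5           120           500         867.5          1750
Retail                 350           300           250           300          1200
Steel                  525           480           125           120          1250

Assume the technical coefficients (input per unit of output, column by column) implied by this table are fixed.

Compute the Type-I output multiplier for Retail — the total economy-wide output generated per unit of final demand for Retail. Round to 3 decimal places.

Technical coefficients a_ij = z_ij / X_j:
  a_11 = 262.5/1750 = 0.15, a_21 = 350/1750 = 0.20, a_31 = 525/1750 = 0.30
  a_12 = 120/1200 = 0.10, a_22 = 300/1200 = 0.25, a_32 = 480/1200 = 0.40
  a_13 = 500/1250 = 0.40, a_23 = 250/1250 = 0.20, a_33 = 125/1250 = 0.10
I − A =
  [   0.85    -0.10    -0.40]
  [  -0.20     0.75    -0.20]
  [  -0.30    -0.40     0.90]
Cofactors of I−A, C_ij = (−1)^(i+j)·(minor ij) (rows/columns in the sector order above):
  C_11 = (0.75)(0.90) − (-0.20)(-0.40) = 0.5950
  C_12 = −[(-0.20)(0.90) − (-0.20)(-0.30)] = 0.2400
  C_13 = (-0.20)(-0.40) − (0.75)(-0.30) = 0.3050
  C_21 = −[(-0.10)(0.90) − (-0.40)(-0.40)] = 0.2500
  C_22 = (0.85)(0.90) − (-0.40)(-0.30) = 0.6450
  C_23 = −[(0.85)(-0.40) − (-0.10)(-0.30)] = 0.3700
  C_31 = (-0.10)(-0.20) − (-0.40)(0.75) = 0.3200
  C_32 = −[(0.85)(-0.20) − (-0.40)(-0.20)] = 0.2500
  C_33 = (0.85)(0.75) − (-0.10)(-0.20) = 0.6175
det(I−A) = Σ_j (I−A)_1j·C_1j = (0.85)(0.5950) + (-0.10)(0.2400) + (-0.40)(0.3050) = 0.35975
adj(I−A) = Cᵀ =
  [ 0.5950   0.2500   0.3200]
  [ 0.2400   0.6450   0.2500]
  [ 0.3050   0.3700   0.6175]
(I − A)⁻¹ = adj(I−A) / det(I−A) ≈
  [   1.6539     0.6949     0.8895]
  [   0.6671     1.7929     0.6949]
  [   0.8478     1.0285     1.7165]
The output multiplier for sector j is the column-j sum of the Leontief inverse (I − A)⁻¹ = adj(I−A) / det(I−A).
Column 2 of adj(I−A): (0.2500, 0.6450, 0.3700); det(I−A) = 0.35975.
m_2 = (0.2500 + 0.6450 + 0.3700) / 0.35975 = 1.265 / 0.35975 ≈ 3.516.

m_2 = 3.516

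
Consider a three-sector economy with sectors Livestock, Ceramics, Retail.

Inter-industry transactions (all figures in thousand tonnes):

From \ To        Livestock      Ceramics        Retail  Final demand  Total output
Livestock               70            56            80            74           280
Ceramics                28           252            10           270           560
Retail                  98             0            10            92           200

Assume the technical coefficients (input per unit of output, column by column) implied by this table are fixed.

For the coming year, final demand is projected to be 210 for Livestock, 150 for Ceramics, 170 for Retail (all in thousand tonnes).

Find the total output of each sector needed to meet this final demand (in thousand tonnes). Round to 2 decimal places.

Technical coefficients a_ij = z_ij / X_j:
  a_11 = 70/280 = 0.25, a_21 = 28/280 = 0.10, a_31 = 98/280 = 0.35
  a_12 = 56/560 = 0.10, a_22 = 252/560 = 0.45, a_32 = 0/560 = 0.00
  a_13 = 80/200 = 0.40, a_23 = 10/200 = 0.05, a_33 = 10/200 = 0.05
I − A =
  [   0.75    -0.10    -0.40]
  [  -0.10     0.55    -0.05]
  [  -0.35     0.00     0.95]
Cofactors of I−A, C_ij = (−1)^(i+j)·(minor ij) (rows/columns in the sector order above):
  C_11 = (0.55)(0.95) − (-0.05)(0.00) = 0.5225
  C_12 = −[(-0.10)(0.95) − (-0.05)(-0.35)] = 0.1125
  C_13 = (-0.10)(0.00) − (0.55)(-0.35) = 0.1925
  C_21 = −[(-0.10)(0.95) − (-0.40)(0.00)] = 0.0950
  C_22 = (0.75)(0.95) − (-0.40)(-0.35) = 0.5725
  C_23 = −[(0.75)(0.00) − (-0.10)(-0.35)] = 0.0350
  C_31 = (-0.10)(-0.05) − (-0.40)(0.55) = 0.2250
  C_32 = −[(0.75)(-0.05) − (-0.40)(-0.10)] = 0.0775
  C_33 = (0.75)(0.55) − (-0.10)(-0.10) = 0.4025
det(I−A) = Σ_j (I−A)_1j·C_1j = (0.75)(0.5225) + (-0.10)(0.1125) + (-0.40)(0.1925) = 0.303625
adj(I−A) = Cᵀ =
  [ 0.5225   0.0950   0.2250]
  [ 0.1125   0.5725   0.0775]
  [ 0.1925   0.0350   0.4025]
(I − A)⁻¹ = adj(I−A) / det(I−A) ≈
  [   1.7209     0.3129     0.7410]
  [   0.3705     1.8855     0.2552]
  [   0.6340     0.1153     1.3256]
x = (I − A)⁻¹ d = adj(I−A)·d / det(I−A), with det(I−A) = 0.303625:
  x_1 = (0.5225·210 + 0.0950·150 + 0.2250·170) / 0.303625 = 162.225 / 0.303625 ≈ 534.29
  x_2 = (0.1125·210 + 0.5725·150 + 0.0775·170) / 0.303625 = 122.675 / 0.303625 ≈ 404.03
  x_3 = (0.1925·210 + 0.0350·150 + 0.4025·170) / 0.303625 = 114.10 / 0.303625 ≈ 375.79

x_1 = 534.29, x_2 = 404.03, x_3 = 375.79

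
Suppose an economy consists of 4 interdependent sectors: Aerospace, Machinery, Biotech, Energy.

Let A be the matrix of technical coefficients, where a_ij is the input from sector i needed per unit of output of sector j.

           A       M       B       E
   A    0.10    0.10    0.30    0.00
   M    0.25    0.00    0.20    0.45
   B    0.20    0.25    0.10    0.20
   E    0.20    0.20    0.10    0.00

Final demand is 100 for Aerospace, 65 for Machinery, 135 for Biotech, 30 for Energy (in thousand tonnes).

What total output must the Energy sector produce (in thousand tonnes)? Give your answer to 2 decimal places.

x_E = 162.67

I − A =
  [   0.90    -0.10    -0.30     0.00]
  [  -0.25     1.00    -0.20    -0.45]
  [  -0.20    -0.25     0.90    -0.20]
  [  -0.20    -0.20    -0.10     1.00]
Compute the cofactors C_ij = (−1)^(i+j)·(3×3 minor ij) of I−A; the adjugate is their transpose:
adj(I−A) = Cᵀ =
  [ 0.72975   0.17500   0.29750   0.13825]
  [ 0.35800   0.72000   0.32250   0.38850]
  [ 0.31700   0.28500   0.78500   0.28525]
  [ 0.24925   0.20750   0.20250   0.65975]
det(I−A) = Σ_j (I−A)_1j·C_1j = (0.90)(0.72975) + (-0.10)(0.35800) + (-0.30)(0.31700) + (0.00)(0.24925) = 0.525875
(I − A)⁻¹ = adj(I−A) / det(I−A) ≈
  [   1.3877     0.3328     0.5657     0.2629]
  [   0.6808     1.3691     0.6133     0.7388]
  [   0.6028     0.5420     1.4928     0.5424]
  [   0.4740     0.3946     0.3851     1.2546]
x = (I − A)⁻¹ d = adj(I−A)·d / det(I−A), with det(I−A) = 0.525875:
  x_A = (0.72975·100 + 0.17500·65 + 0.29750·135 + 0.13825·30) / 0.525875 = 128.66 / 0.525875 ≈ 244.66
  x_M = (0.35800·100 + 0.72000·65 + 0.32250·135 + 0.38850·30) / 0.525875 = 137.7925 / 0.525875 ≈ 262.03
  x_B = (0.31700·100 + 0.28500·65 + 0.78500·135 + 0.28525·30) / 0.525875 = 164.7575 / 0.525875 ≈ 313.30
  x_E = (0.24925·100 + 0.20750·65 + 0.20250·135 + 0.65975·30) / 0.525875 = 85.5425 / 0.525875 ≈ 162.67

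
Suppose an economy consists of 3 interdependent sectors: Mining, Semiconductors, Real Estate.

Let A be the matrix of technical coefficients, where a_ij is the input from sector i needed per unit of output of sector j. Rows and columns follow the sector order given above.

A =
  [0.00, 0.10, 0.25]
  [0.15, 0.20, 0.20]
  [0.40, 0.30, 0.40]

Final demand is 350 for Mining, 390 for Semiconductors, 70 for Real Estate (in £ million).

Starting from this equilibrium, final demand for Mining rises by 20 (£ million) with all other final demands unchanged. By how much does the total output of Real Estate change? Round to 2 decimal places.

Δx_R = 23.42

I − A =
  [   1.00    -0.10    -0.25]
  [  -0.15     0.80    -0.20]
  [  -0.40    -0.30     0.60]
Cofactors of I−A, C_ij = (−1)^(i+j)·(minor ij) (rows/columns in the sector order above):
  C_11 = (0.80)(0.60) − (-0.20)(-0.30) = 0.4200
  C_12 = −[(-0.15)(0.60) − (-0.20)(-0.40)] = 0.1700
  C_13 = (-0.15)(-0.30) − (0.80)(-0.40) = 0.3650
  C_21 = −[(-0.10)(0.60) − (-0.25)(-0.30)] = 0.1350
  C_22 = (1.00)(0.60) − (-0.25)(-0.40) = 0.5000
  C_23 = −[(1.00)(-0.30) − (-0.10)(-0.40)] = 0.3400
  C_31 = (-0.10)(-0.20) − (-0.25)(0.80) = 0.2200
  C_32 = −[(1.00)(-0.20) − (-0.25)(-0.15)] = 0.2375
  C_33 = (1.00)(0.80) − (-0.10)(-0.15) = 0.7850
det(I−A) = Σ_j (I−A)_1j·C_1j = (1.00)(0.4200) + (-0.10)(0.1700) + (-0.25)(0.3650) = 0.31175
adj(I−A) = Cᵀ =
  [ 0.4200   0.1350   0.2200]
  [ 0.1700   0.5000   0.2375]
  [ 0.3650   0.3400   0.7850]
(I − A)⁻¹ = adj(I−A) / det(I−A) ≈
  [   1.3472     0.4330     0.7057]
  [   0.5453     1.6038     0.7618]
  [   1.1708     1.0906     2.5180]
Δx = (I − A)⁻¹ Δd with Δd having +20 in the Mining component and 0 elsewhere.
So Δx_R = L_RM · (+20), where L_RM = adj(I−A)_RM / det(I−A) = 0.3650 / 0.31175.
Δx_R = 0.3650 × (+20) / 0.31175 = 7.30 / 0.31175 ≈ 23.42.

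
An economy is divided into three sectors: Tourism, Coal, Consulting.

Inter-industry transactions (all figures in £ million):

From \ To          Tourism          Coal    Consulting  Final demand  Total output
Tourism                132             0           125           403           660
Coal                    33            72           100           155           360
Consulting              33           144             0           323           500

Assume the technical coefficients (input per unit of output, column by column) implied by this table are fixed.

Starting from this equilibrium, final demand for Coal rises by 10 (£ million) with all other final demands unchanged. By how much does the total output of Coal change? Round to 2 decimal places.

Technical coefficients a_ij = z_ij / X_j:
  a_11 = 132/660 = 0.20, a_21 = 33/660 = 0.05, a_31 = 33/660 = 0.05
  a_12 = 0/360 = 0.00, a_22 = 72/360 = 0.20, a_32 = 144/360 = 0.40
  a_13 = 125/500 = 0.25, a_23 = 100/500 = 0.20, a_33 = 0/500 = 0.00
I − A =
  [   0.80     0.00    -0.25]
  [  -0.05     0.80    -0.20]
  [  -0.05    -0.40     1.00]
Cofactors of I−A, C_ij = (−1)^(i+j)·(minor ij) (rows/columns in the sector order above):
  C_11 = (0.80)(1.00) − (-0.20)(-0.40) = 0.7200
  C_12 = −[(-0.05)(1.00) − (-0.20)(-0.05)] = 0.0600
  C_13 = (-0.05)(-0.40) − (0.80)(-0.05) = 0.0600
  C_21 = −[(0.00)(1.00) − (-0.25)(-0.40)] = 0.1000
  C_22 = (0.80)(1.00) − (-0.25)(-0.05) = 0.7875
  C_23 = −[(0.80)(-0.40) − (0.00)(-0.05)] = 0.3200
  C_31 = (0.00)(-0.20) − (-0.25)(0.80) = 0.2000
  C_32 = −[(0.80)(-0.20) − (-0.25)(-0.05)] = 0.1725
  C_33 = (0.80)(0.80) − (0.00)(-0.05) = 0.6400
det(I−A) = Σ_j (I−A)_1j·C_1j = (0.80)(0.7200) + (0.00)(0.0600) + (-0.25)(0.0600) = 0.5610
adj(I−A) = Cᵀ =
  [ 0.7200   0.1000   0.2000]
  [ 0.0600   0.7875   0.1725]
  [ 0.0600   0.3200   0.6400]
(I − A)⁻¹ = adj(I−A) / det(I−A) ≈
  [   1.2834     0.1783     0.3565]
  [   0.1070     1.4037     0.3075]
  [   0.1070     0.5704     1.1408]
Δx = (I − A)⁻¹ Δd with Δd having +10 in the Coal component and 0 elsewhere.
So Δx_2 = L_22 · (+10), where L_22 = adj(I−A)_22 / det(I−A) = 0.7875 / 0.5610.
Δx_2 = 0.7875 × (+10) / 0.5610 = 7.875 / 0.5610 ≈ 14.04.

Δx_2 = 14.04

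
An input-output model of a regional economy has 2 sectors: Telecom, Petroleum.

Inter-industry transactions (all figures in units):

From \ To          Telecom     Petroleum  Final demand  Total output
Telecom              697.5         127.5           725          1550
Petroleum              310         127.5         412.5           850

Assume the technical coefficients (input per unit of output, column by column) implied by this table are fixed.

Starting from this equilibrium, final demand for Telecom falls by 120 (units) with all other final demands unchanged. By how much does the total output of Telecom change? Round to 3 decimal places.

Technical coefficients a_ij = z_ij / X_j:
  a_11 = 697.5/1550 = 0.45, a_21 = 310/1550 = 0.20
  a_12 = 127.5/850 = 0.15, a_22 = 127.5/850 = 0.15
I − A =
  [   0.55    -0.15]
  [  -0.20     0.85]
det(I−A) = (0.55)(0.85) − (-0.15)(-0.20) = 0.4375
adj(I−A) = [[0.85, 0.15], [0.20, 0.55]]
(I − A)⁻¹ = adj(I−A) / det(I−A) ≈
  [   1.9429     0.3429]
  [   0.4571     1.2571]
Δx = (I − A)⁻¹ Δd with Δd having -120 in the Telecom component and 0 elsewhere.
So Δx_1 = L_11 · (-120), where L_11 = adj(I−A)_11 / det(I−A) = 0.85 / 0.4375.
Δx_1 = 0.85 × (-120) / 0.4375 = -102.00 / 0.4375 ≈ -233.143.

Δx_1 = -233.143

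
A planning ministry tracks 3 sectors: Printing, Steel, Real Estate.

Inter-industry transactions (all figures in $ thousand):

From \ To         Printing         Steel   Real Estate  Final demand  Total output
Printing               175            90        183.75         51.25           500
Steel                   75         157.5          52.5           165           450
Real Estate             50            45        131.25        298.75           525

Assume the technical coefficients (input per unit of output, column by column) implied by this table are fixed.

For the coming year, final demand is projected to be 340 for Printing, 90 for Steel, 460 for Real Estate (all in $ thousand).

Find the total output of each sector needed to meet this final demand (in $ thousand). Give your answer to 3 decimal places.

x_1 = 1135.628, x_2 = 529.035, x_3 = 835.288

Technical coefficients a_ij = z_ij / X_j:
  a_11 = 175/500 = 0.35, a_21 = 75/500 = 0.15, a_31 = 50/500 = 0.10
  a_12 = 90/450 = 0.20, a_22 = 157.5/450 = 0.35, a_32 = 45/450 = 0.10
  a_13 = 183.75/525 = 0.35, a_23 = 52.5/525 = 0.10, a_33 = 131.25/525 = 0.25
I − A =
  [   0.65    -0.20    -0.35]
  [  -0.15     0.65    -0.10]
  [  -0.10    -0.10     0.75]
Cofactors of I−A, C_ij = (−1)^(i+j)·(minor ij) (rows/columns in the sector order above):
  C_11 = (0.65)(0.75) − (-0.10)(-0.10) = 0.4775
  C_12 = −[(-0.15)(0.75) − (-0.10)(-0.10)] = 0.1225
  C_13 = (-0.15)(-0.10) − (0.65)(-0.10) = 0.0800
  C_21 = −[(-0.20)(0.75) − (-0.35)(-0.10)] = 0.1850
  C_22 = (0.65)(0.75) − (-0.35)(-0.10) = 0.4525
  C_23 = −[(0.65)(-0.10) − (-0.20)(-0.10)] = 0.0850
  C_31 = (-0.20)(-0.10) − (-0.35)(0.65) = 0.2475
  C_32 = −[(0.65)(-0.10) − (-0.35)(-0.15)] = 0.1175
  C_33 = (0.65)(0.65) − (-0.20)(-0.15) = 0.3925
det(I−A) = Σ_j (I−A)_1j·C_1j = (0.65)(0.4775) + (-0.20)(0.1225) + (-0.35)(0.0800) = 0.257875
adj(I−A) = Cᵀ =
  [ 0.4775   0.1850   0.2475]
  [ 0.1225   0.4525   0.1175]
  [ 0.0800   0.0850   0.3925]
(I − A)⁻¹ = adj(I−A) / det(I−A) ≈
  [   1.8517     0.7174     0.9598]
  [   0.4750     1.7547     0.4556]
  [   0.3102     0.3296     1.5221]
x = (I − A)⁻¹ d = adj(I−A)·d / det(I−A), with det(I−A) = 0.257875:
  x_1 = (0.4775·340 + 0.1850·90 + 0.2475·460) / 0.257875 = 292.85 / 0.257875 ≈ 1135.628
  x_2 = (0.1225·340 + 0.4525·90 + 0.1175·460) / 0.257875 = 136.425 / 0.257875 ≈ 529.035
  x_3 = (0.0800·340 + 0.0850·90 + 0.3925·460) / 0.257875 = 215.40 / 0.257875 ≈ 835.288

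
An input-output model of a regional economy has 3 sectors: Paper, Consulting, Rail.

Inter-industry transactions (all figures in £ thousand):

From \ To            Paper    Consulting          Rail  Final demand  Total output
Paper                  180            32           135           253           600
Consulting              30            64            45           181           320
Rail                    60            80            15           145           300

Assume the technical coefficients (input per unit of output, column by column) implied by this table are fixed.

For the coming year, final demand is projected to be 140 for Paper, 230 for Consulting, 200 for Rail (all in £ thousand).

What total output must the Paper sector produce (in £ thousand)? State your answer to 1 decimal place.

Technical coefficients a_ij = z_ij / X_j:
  a_11 = 180/600 = 0.30, a_21 = 30/600 = 0.05, a_31 = 60/600 = 0.10
  a_12 = 32/320 = 0.10, a_22 = 64/320 = 0.20, a_32 = 80/320 = 0.25
  a_13 = 135/300 = 0.45, a_23 = 45/300 = 0.15, a_33 = 15/300 = 0.05
I − A =
  [   0.70    -0.10    -0.45]
  [  -0.05     0.80    -0.15]
  [  -0.10    -0.25     0.95]
Cofactors of I−A, C_ij = (−1)^(i+j)·(minor ij) (rows/columns in the sector order above):
  C_11 = (0.80)(0.95) − (-0.15)(-0.25) = 0.7225
  C_12 = −[(-0.05)(0.95) − (-0.15)(-0.10)] = 0.0625
  C_13 = (-0.05)(-0.25) − (0.80)(-0.10) = 0.0925
  C_21 = −[(-0.10)(0.95) − (-0.45)(-0.25)] = 0.2075
  C_22 = (0.70)(0.95) − (-0.45)(-0.10) = 0.6200
  C_23 = −[(0.70)(-0.25) − (-0.10)(-0.10)] = 0.1850
  C_31 = (-0.10)(-0.15) − (-0.45)(0.80) = 0.3750
  C_32 = −[(0.70)(-0.15) − (-0.45)(-0.05)] = 0.1275
  C_33 = (0.70)(0.80) − (-0.10)(-0.05) = 0.5550
det(I−A) = Σ_j (I−A)_1j·C_1j = (0.70)(0.7225) + (-0.10)(0.0625) + (-0.45)(0.0925) = 0.457875
adj(I−A) = Cᵀ =
  [ 0.7225   0.2075   0.3750]
  [ 0.0625   0.6200   0.1275]
  [ 0.0925   0.1850   0.5550]
(I − A)⁻¹ = adj(I−A) / det(I−A) ≈
  [   1.5779     0.4532     0.8190]
  [   0.1365     1.3541     0.2785]
  [   0.2020     0.4040     1.2121]
x = (I − A)⁻¹ d = adj(I−A)·d / det(I−A), with det(I−A) = 0.457875:
  x_1 = (0.7225·140 + 0.2075·230 + 0.3750·200) / 0.457875 = 223.875 / 0.457875 ≈ 488.9
  x_2 = (0.0625·140 + 0.6200·230 + 0.1275·200) / 0.457875 = 176.85 / 0.457875 ≈ 386.2
  x_3 = (0.0925·140 + 0.1850·230 + 0.5550·200) / 0.457875 = 166.50 / 0.457875 ≈ 363.6

x_1 = 488.9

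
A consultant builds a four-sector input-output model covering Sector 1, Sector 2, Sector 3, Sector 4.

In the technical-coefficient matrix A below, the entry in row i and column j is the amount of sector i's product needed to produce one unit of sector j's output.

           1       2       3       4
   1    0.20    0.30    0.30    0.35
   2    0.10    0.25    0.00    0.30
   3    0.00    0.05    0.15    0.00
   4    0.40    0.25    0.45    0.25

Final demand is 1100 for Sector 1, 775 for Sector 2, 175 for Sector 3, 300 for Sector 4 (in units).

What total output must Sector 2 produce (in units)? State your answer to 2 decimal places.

x_2 = 3337.80

I − A =
  [   0.80    -0.30    -0.30    -0.35]
  [  -0.10     0.75     0.00    -0.30]
  [   0.00    -0.05     0.85     0.00]
  [  -0.40    -0.25    -0.45     0.75]
Compute the cofactors C_ij = (−1)^(i+j)·(3×3 minor ij) of I−A; the adjugate is their transpose:
adj(I−A) = Cᵀ =
  [ 0.407625   0.284750   0.304875   0.304125]
  [ 0.165750   0.391000   0.182250   0.233750]
  [ 0.009750   0.023000   0.217750   0.013750]
  [ 0.278500   0.296000   0.354000   0.483000]
det(I−A) = Σ_j (I−A)_1j·C_1j = (0.80)(0.407625) + (-0.30)(0.165750) + (-0.30)(0.009750) + (-0.35)(0.278500) = 0.175975
(I − A)⁻¹ = adj(I−A) / det(I−A) ≈
  [   2.3164     1.6181     1.7325     1.7282]
  [   0.9419     2.2219     1.0357     1.3283]
  [   0.0554     0.1307     1.2374     0.0781]
  [   1.5826     1.6821     2.0116     2.7447]
x = (I − A)⁻¹ d = adj(I−A)·d / det(I−A), with det(I−A) = 0.175975:
  x_1 = (0.407625·1100 + 0.284750·775 + 0.304875·175 + 0.304125·300) / 0.175975 = 813.659375 / 0.175975 ≈ 4623.72
  x_2 = (0.165750·1100 + 0.391000·775 + 0.182250·175 + 0.233750·300) / 0.175975 = 587.36875 / 0.175975 ≈ 3337.80
  x_3 = (0.009750·1100 + 0.023000·775 + 0.217750·175 + 0.013750·300) / 0.175975 = 70.78125 / 0.175975 ≈ 402.22
  x_4 = (0.278500·1100 + 0.296000·775 + 0.354000·175 + 0.483000·300) / 0.175975 = 742.60 / 0.175975 ≈ 4219.92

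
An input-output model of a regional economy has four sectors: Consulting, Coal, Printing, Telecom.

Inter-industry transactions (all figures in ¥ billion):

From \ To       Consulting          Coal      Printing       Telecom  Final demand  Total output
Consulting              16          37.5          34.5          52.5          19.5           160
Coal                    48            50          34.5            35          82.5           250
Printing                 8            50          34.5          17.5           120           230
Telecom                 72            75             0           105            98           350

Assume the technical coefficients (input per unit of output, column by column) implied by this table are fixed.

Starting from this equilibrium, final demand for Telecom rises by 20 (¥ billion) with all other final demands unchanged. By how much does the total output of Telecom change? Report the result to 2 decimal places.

Technical coefficients a_ij = z_ij / X_j:
  a_11 = 16/160 = 0.10, a_21 = 48/160 = 0.30, a_31 = 8/160 = 0.05, a_41 = 72/160 = 0.45
  a_12 = 37.5/250 = 0.15, a_22 = 50/250 = 0.20, a_32 = 50/250 = 0.20, a_42 = 75/250 = 0.30
  a_13 = 34.5/230 = 0.15, a_23 = 34.5/230 = 0.15, a_33 = 34.5/230 = 0.15, a_43 = 0/230 = 0.00
  a_14 = 52.5/350 = 0.15, a_24 = 35/350 = 0.10, a_34 = 17.5/350 = 0.05, a_44 = 105/350 = 0.30
I − A =
  [   0.90    -0.15    -0.15    -0.15]
  [  -0.30     0.80    -0.15    -0.10]
  [  -0.05    -0.20     0.85    -0.05]
  [  -0.45    -0.30     0.00     0.70]
Compute the cofactors C_ij = (−1)^(i+j)·(3×3 minor ij) of I−A; the adjugate is their transpose:
adj(I−A) = Cᵀ =
  [ 0.427250   0.150750   0.102000   0.120375]
  [ 0.225375   0.469500   0.122625   0.124125]
  [ 0.100000   0.136875   0.371250   0.067500]
  [ 0.371250   0.298125   0.118125   0.530625]
det(I−A) = Σ_j (I−A)_1j·C_1j = (0.90)(0.427250) + (-0.15)(0.225375) + (-0.15)(0.100000) + (-0.15)(0.371250) = 0.28003125
(I − A)⁻¹ = adj(I−A) / det(I−A) ≈
  [   1.5257     0.5383     0.3642     0.4299]
  [   0.8048     1.6766     0.4379     0.4433]
  [   0.3571     0.4888     1.3257     0.2410]
  [   1.3257     1.0646     0.4218     1.8949]
Δx = (I − A)⁻¹ Δd with Δd having +20 in the Telecom component and 0 elsewhere.
So Δx_4 = L_44 · (+20), where L_44 = adj(I−A)_44 / det(I−A) = 0.530625 / 0.28003125.
Δx_4 = 0.530625 × (+20) / 0.28003125 = 10.6125 / 0.28003125 ≈ 37.90.

Δx_4 = 37.90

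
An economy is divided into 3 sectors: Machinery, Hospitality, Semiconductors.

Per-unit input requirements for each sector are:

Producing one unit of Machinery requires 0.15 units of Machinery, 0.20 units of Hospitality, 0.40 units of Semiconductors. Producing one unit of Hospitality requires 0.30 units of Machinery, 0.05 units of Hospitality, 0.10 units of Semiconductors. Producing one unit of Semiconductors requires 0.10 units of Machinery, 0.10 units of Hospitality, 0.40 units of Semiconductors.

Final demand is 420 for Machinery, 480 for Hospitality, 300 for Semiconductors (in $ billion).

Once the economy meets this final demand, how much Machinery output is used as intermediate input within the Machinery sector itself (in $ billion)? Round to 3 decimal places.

z_11 = 140.683

I − A =
  [   0.85    -0.30    -0.10]
  [  -0.20     0.95    -0.10]
  [  -0.40    -0.10     0.60]
Cofactors of I−A, C_ij = (−1)^(i+j)·(minor ij) (rows/columns in the sector order above):
  C_11 = (0.95)(0.60) − (-0.10)(-0.10) = 0.5600
  C_12 = −[(-0.20)(0.60) − (-0.10)(-0.40)] = 0.1600
  C_13 = (-0.20)(-0.10) − (0.95)(-0.40) = 0.4000
  C_21 = −[(-0.30)(0.60) − (-0.10)(-0.10)] = 0.1900
  C_22 = (0.85)(0.60) − (-0.10)(-0.40) = 0.4700
  C_23 = −[(0.85)(-0.10) − (-0.30)(-0.40)] = 0.2050
  C_31 = (-0.30)(-0.10) − (-0.10)(0.95) = 0.1250
  C_32 = −[(0.85)(-0.10) − (-0.10)(-0.20)] = 0.1050
  C_33 = (0.85)(0.95) − (-0.30)(-0.20) = 0.7475
det(I−A) = Σ_j (I−A)_1j·C_1j = (0.85)(0.5600) + (-0.30)(0.1600) + (-0.10)(0.4000) = 0.3880
adj(I−A) = Cᵀ =
  [ 0.5600   0.1900   0.1250]
  [ 0.1600   0.4700   0.1050]
  [ 0.4000   0.2050   0.7475]
(I − A)⁻¹ = adj(I−A) / det(I−A) ≈
  [   1.4433     0.4897     0.3222]
  [   0.4124     1.2113     0.2706]
  [   1.0309     0.5284     1.9265]
First solve x = (I − A)⁻¹ d = adj(I−A)·d / det(I−A); in particular x_1 = (0.5600·420 + 0.1900·480 + 0.1250·300) / 0.3880 = 363.90 / 0.3880 ≈ 937.88660.
Intermediate flow from 1 to 1: z_11 = a_11 · x_1 = 0.15 × 363.90 / 0.3880 = 54.585 / 0.3880 ≈ 140.683.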